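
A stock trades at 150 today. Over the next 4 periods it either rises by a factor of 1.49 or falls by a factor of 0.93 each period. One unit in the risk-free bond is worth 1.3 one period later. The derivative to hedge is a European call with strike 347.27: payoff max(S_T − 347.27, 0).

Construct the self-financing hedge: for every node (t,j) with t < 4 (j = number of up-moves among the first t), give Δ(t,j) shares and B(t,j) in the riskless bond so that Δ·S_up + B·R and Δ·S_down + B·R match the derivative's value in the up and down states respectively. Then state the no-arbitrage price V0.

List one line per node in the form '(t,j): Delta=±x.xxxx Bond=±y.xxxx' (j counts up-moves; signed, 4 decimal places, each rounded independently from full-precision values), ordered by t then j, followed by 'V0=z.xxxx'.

(0,0): Delta=0.7092 Bond=-64.5725
(1,0): Delta=0.3776 Bond=-37.6805
(1,1): Delta=0.8155 Bond=-107.7013
(2,0): Delta=0.0000 Bond=0.0000
(2,1): Delta=0.4986 Bond=-74.1388
(2,2): Delta=0.9171 Bond=-173.8383
(3,0): Delta=0.0000 Bond=0.0000
(3,1): Delta=0.0000 Bond=0.0000
(3,2): Delta=0.6584 Bond=-145.8732
(3,3): Delta=1.0000 Bond=-267.1308
V0=41.8096

Under the risk-neutral measure, an up-move has probability p* = (R−d)/(u−d) = 0.6607 and values discount at R = 1.3.
At expiry t=4: V(4,0)=0.0000, V(4,1)=0.0000, V(4,2)=0.0000, V(4,3)=114.1889, V(4,4)=392.0566
Node (3,0) S=120.6536: V=(p*·0.0000+(1−p*)·0.0000)/1.3=0.0000; Δ=(0.0000−0.0000)/(179.7738−112.2078)=0.0000; B=V−Δ·S=0.0000
Node (3,1) S=193.3052: V=(p*·0.0000+(1−p*)·0.0000)/1.3=0.0000; Δ=(0.0000−0.0000)/(288.0247−179.7738)=0.0000; B=V−Δ·S=0.0000
Node (3,2) S=309.7040: V=(p*·114.1889+(1−p*)·0.0000)/1.3=58.0356; Δ=(114.1889−0.0000)/(461.4589−288.0247)=0.6584; B=V−Δ·S=-145.8732
Node (3,3) S=496.1923: V=(p*·392.0566+(1−p*)·114.1889)/1.3=229.0616; Δ=(392.0566−114.1889)/(739.3266−461.4589)=1.0000; B=V−Δ·S=-267.1308
Node (2,0) S=129.7350: V=(p*·0.0000+(1−p*)·0.0000)/1.3=0.0000; Δ=(0.0000−0.0000)/(193.3052−120.6536)=0.0000; B=V−Δ·S=0.0000
Node (2,1) S=207.8550: V=(p*·58.0356+(1−p*)·0.0000)/1.3=29.4961; Δ=(58.0356−0.0000)/(309.7040−193.3052)=0.4986; B=V−Δ·S=-74.1388
Node (2,2) S=333.0150: V=(p*·229.0616+(1−p*)·58.0356)/1.3=131.5653; Δ=(229.0616−58.0356)/(496.1923−309.7040)=0.9171; B=V−Δ·S=-173.8383
Node (1,0) S=139.5000: V=(p*·29.4961+(1−p*)·0.0000)/1.3=14.9911; Δ=(29.4961−0.0000)/(207.8550−129.7350)=0.3776; B=V−Δ·S=-37.6805
Node (1,1) S=223.5000: V=(p*·131.5653+(1−p*)·29.4961)/1.3=74.5651; Δ=(131.5653−29.4961)/(333.0150−207.8550)=0.8155; B=V−Δ·S=-107.7013
Node (0,0) S=150.0000: V=(p*·74.5651+(1−p*)·14.9911)/1.3=41.8096; Δ=(74.5651−14.9911)/(223.5000−139.5000)=0.7092; B=V−Δ·S=-64.5725
Self-financing check: at every node Δ·S+B equals the discounted successor values.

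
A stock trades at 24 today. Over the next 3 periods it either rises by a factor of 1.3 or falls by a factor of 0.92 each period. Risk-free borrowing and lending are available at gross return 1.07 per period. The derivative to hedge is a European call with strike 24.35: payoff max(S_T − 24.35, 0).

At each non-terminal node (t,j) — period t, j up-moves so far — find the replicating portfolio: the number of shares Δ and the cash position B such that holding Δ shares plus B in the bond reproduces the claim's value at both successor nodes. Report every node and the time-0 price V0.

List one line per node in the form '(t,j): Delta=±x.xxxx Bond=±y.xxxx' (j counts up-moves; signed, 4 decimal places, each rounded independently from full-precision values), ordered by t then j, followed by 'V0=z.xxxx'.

The replicating-portfolio and risk-neutral prices coincide; use p* = (1.07−0.92)/(1.3−0.92) = 0.3947 for the latter.
At expiry t=3: V(3,0)=0.0000, V(3,1)=2.0577, V(3,2)=12.9652, V(3,3)=28.3780
Node (2,0) S=20.3136: V=(p*·2.0577+(1−p*)·0.0000)/1.07=0.7591; Δ=(2.0577−0.0000)/(26.4077−18.6885)=0.2666; B=V−Δ·S=-4.6558
Node (2,1) S=28.7040: V=(p*·12.9652+(1−p*)·2.0577)/1.07=5.9470; Δ=(12.9652−2.0577)/(37.3152−26.4077)=1.0000; B=V−Δ·S=-22.7570
Node (2,2) S=40.5600: V=(p*·28.3780+(1−p*)·12.9652)/1.07=17.8030; Δ=(28.3780−12.9652)/(52.7280−37.3152)=1.0000; B=V−Δ·S=-22.7570
Node (1,0) S=22.0800: V=(p*·5.9470+(1−p*)·0.7591)/1.07=2.6233; Δ=(5.9470−0.7591)/(28.7040−20.3136)=0.6183; B=V−Δ·S=-11.0290
Node (1,1) S=31.2000: V=(p*·17.8030+(1−p*)·5.9470)/1.07=9.9318; Δ=(17.8030−5.9470)/(40.5600−28.7040)=1.0000; B=V−Δ·S=-21.2682
Node (0,0) S=24.0000: V=(p*·9.9318+(1−p*)·2.6233)/1.07=5.1479; Δ=(9.9318−2.6233)/(31.2000−22.0800)=0.8014; B=V−Δ·S=-14.0849
Each (Δ,B) replicates both successor values, so the strategy is self-financing and V0 is arbitrage-free.

(0,0): Delta=0.8014 Bond=-14.0849
(1,0): Delta=0.6183 Bond=-11.0290
(1,1): Delta=1.0000 Bond=-21.2682
(2,0): Delta=0.2666 Bond=-4.6558
(2,1): Delta=1.0000 Bond=-22.7570
(2,2): Delta=1.0000 Bond=-22.7570
V0=5.1479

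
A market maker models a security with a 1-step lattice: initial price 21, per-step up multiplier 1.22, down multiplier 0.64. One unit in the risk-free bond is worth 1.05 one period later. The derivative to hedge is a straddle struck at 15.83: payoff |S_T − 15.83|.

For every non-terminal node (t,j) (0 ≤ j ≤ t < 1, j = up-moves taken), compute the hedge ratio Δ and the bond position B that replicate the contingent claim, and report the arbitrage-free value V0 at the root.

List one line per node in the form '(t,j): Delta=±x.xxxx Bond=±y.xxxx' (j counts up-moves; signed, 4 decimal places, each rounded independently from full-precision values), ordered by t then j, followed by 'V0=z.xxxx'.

Risk-neutral probability p* = (R−d)/(u−d) = (1.05−0.64)/(1.22−0.64) = 0.7069.
Terminal values V(1,·): V(1,0)=2.3900, V(1,1)=9.7900
  t=0,j=0: stock 21.0000 → up 25.6200 (V=9.7900), down 13.4400 (V=2.3900). Price 7.2581; hedge Δ=0.6076, bond B=-5.5005.
The time-0 hedge costs 7.2581, which is the no-arbitrage price.

(0,0): Delta=0.6076 Bond=-5.5005
V0=7.2581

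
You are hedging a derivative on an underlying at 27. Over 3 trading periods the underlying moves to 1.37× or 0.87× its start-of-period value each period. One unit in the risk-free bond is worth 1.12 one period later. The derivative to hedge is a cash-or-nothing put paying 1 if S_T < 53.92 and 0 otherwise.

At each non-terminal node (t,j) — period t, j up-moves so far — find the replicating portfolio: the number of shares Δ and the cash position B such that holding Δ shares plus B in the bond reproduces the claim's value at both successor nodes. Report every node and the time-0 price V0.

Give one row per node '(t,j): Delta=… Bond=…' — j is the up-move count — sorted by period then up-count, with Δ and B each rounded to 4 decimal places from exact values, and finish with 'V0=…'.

(0,0): Delta=-0.0148 Bond=1.0214
(1,0): Delta=0.0000 Bond=0.7972
(1,1): Delta=-0.0241 Bond=1.4908
(2,0): Delta=0.0000 Bond=0.8929
(2,1): Delta=0.0000 Bond=0.8929
(2,2): Delta=-0.0395 Bond=2.4464
V0=0.6228

No-arbitrage ⇒ martingale measure with p* = (R−d)/(u−d) = 0.5000.
Terminal payoffs: V(3,0)=1.0000, V(3,1)=1.0000, V(3,2)=1.0000, V(3,3)=0.0000
(2,0): S=20.4363. Δ = (V_up−V_dn)/(S_up−S_dn) = (1.0000−1.0000)/(27.9977−17.7796) = 0.0000. V = [p*·1.0000 + (1−p*)·1.0000]/1.12 = 0.8929. B = V − Δ·S = 0.8929.
(2,1): S=32.1813. Δ = (V_up−V_dn)/(S_up−S_dn) = (1.0000−1.0000)/(44.0884−27.9977) = 0.0000. V = [p*·1.0000 + (1−p*)·1.0000]/1.12 = 0.8929. B = V − Δ·S = 0.8929.
(2,2): S=50.6763. Δ = (V_up−V_dn)/(S_up−S_dn) = (0.0000−1.0000)/(69.4265−44.0884) = -0.0395. V = [p*·0.0000 + (1−p*)·1.0000]/1.12 = 0.4464. B = V − Δ·S = 2.4464.
(1,0): S=23.4900. Δ = (V_up−V_dn)/(S_up−S_dn) = (0.8929−0.8929)/(32.1813−20.4363) = 0.0000. V = [p*·0.8929 + (1−p*)·0.8929]/1.12 = 0.7972. B = V − Δ·S = 0.7972.
(1,1): S=36.9900. Δ = (V_up−V_dn)/(S_up−S_dn) = (0.4464−0.8929)/(50.6763−32.1813) = -0.0241. V = [p*·0.4464 + (1−p*)·0.8929]/1.12 = 0.5979. B = V − Δ·S = 1.4908.
(0,0): S=27.0000. Δ = (V_up−V_dn)/(S_up−S_dn) = (0.5979−0.7972)/(36.9900−23.4900) = -0.0148. V = [p*·0.5979 + (1−p*)·0.7972]/1.12 = 0.6228. B = V − Δ·S = 1.0214.
Self-financing check: at every node Δ·S+B equals the discounted successor values.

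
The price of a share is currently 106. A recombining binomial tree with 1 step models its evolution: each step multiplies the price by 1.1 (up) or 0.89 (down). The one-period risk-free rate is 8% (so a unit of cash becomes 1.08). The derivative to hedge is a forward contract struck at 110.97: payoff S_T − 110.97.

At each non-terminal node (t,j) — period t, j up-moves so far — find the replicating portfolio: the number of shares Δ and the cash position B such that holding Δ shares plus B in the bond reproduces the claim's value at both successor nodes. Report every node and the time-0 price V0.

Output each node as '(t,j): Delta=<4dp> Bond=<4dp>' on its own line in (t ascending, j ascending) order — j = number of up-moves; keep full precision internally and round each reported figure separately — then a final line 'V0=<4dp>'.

No-arbitrage ⇒ martingale measure with p* = (R−d)/(u−d) = 0.9048.
Terminal values V(1,·): V(1,0)=-16.6300, V(1,1)=5.6300
(0,0): S=106.0000. Δ = (V_up−V_dn)/(S_up−S_dn) = (5.6300−-16.6300)/(116.6000−94.3400) = 1.0000. V = [p*·5.6300 + (1−p*)·-16.6300]/1.08 = 3.2500. B = V − Δ·S = -102.7500.
Each (Δ,B) replicates both successor values, so the strategy is self-financing and V0 is arbitrage-free.

(0,0): Delta=1.0000 Bond=-102.7500
V0=3.2500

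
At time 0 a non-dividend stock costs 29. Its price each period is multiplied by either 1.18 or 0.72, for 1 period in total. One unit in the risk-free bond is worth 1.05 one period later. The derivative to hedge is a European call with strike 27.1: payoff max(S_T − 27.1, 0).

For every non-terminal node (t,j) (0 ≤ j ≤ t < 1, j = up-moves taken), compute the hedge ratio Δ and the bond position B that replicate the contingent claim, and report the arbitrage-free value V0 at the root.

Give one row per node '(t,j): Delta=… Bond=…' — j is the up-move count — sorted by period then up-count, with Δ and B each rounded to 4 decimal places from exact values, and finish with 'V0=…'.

(0,0): Delta=0.5337 Bond=-10.6137
V0=4.8646

No-arbitrage ⇒ martingale measure with p* = (R−d)/(u−d) = 0.7174.
Terminal values V(1,·): V(1,0)=0.0000, V(1,1)=7.1200
(0,0): S=29.0000. Δ = (V_up−V_dn)/(S_up−S_dn) = (7.1200−0.0000)/(34.2200−20.8800) = 0.5337. V = [p*·7.1200 + (1−p*)·0.0000]/1.05 = 4.8646. B = V − Δ·S = -10.6137.
Check: Δ(0,0)·S0 + B(0,0) = 4.8646 = V0.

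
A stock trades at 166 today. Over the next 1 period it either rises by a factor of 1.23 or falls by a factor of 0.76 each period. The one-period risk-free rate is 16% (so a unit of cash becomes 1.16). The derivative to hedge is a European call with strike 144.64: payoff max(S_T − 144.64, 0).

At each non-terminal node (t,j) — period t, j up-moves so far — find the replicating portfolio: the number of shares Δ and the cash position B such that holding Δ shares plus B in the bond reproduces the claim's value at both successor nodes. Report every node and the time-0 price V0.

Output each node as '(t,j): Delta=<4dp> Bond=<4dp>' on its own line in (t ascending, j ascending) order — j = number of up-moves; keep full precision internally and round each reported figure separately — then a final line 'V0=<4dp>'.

The replicating-portfolio and risk-neutral prices coincide; use p* = (1.16−0.76)/(1.23−0.76) = 0.8511 for the latter.
Terminal payoffs: V(1,0)=0.0000, V(1,1)=59.5400
(0,0): S=166.0000. Δ = (V_up−V_dn)/(S_up−S_dn) = (59.5400−0.0000)/(204.1800−126.1600) = 0.7631. V = [p*·59.5400 + (1−p*)·0.0000]/1.16 = 43.6831. B = V − Δ·S = -82.9978.
Check: Δ(0,0)·S0 + B(0,0) = 43.6831 = V0.

(0,0): Delta=0.7631 Bond=-82.9978
V0=43.6831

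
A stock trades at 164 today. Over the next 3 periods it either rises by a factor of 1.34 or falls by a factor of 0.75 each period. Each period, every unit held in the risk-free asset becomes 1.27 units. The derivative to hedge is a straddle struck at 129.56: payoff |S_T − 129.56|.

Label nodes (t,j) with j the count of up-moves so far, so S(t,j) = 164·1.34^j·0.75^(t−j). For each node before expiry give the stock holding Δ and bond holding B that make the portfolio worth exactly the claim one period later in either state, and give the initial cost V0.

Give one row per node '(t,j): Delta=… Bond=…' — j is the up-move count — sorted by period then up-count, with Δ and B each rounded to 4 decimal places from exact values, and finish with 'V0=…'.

No-arbitrage ⇒ martingale measure with p* = (R−d)/(u−d) = 0.8814.
Terminal values V(3,·): V(3,0)=60.3725, V(3,1)=5.9450, V(3,2)=91.2988, V(3,3)=265.0411
  t=2,j=0: stock 92.2500 → up 123.6150 (V=5.9450), down 69.1875 (V=60.3725). Price 9.7657; hedge Δ=-1.0000, bond B=102.0157.
  t=2,j=1: stock 164.8200 → up 220.8588 (V=91.2988), down 123.6150 (V=5.9450). Price 63.9150; hedge Δ=0.8777, bond B=-80.7524.
  t=2,j=2: stock 294.4784 → up 394.6011 (V=265.0411), down 220.8588 (V=91.2988). Price 192.4627; hedge Δ=1.0000, bond B=-102.0157.
  t=1,j=0: stock 123.0000 → up 164.8200 (V=63.9150), down 92.2500 (V=9.7657). Price 45.2681; hedge Δ=0.7462, bond B=-46.5103.
  t=1,j=1: stock 219.7600 → up 294.4784 (V=192.4627), down 164.8200 (V=63.9150). Price 139.5364; hedge Δ=0.9914, bond B=-78.3409.
  t=0,j=0: stock 164.0000 → up 219.7600 (V=139.5364), down 123.0000 (V=45.2681). Price 101.0646; hedge Δ=0.9742, bond B=-58.7121.
The time-0 hedge costs 101.0646, which is the no-arbitrage price.

(0,0): Delta=0.9742 Bond=-58.7121
(1,0): Delta=0.7462 Bond=-46.5103
(1,1): Delta=0.9914 Bond=-78.3409
(2,0): Delta=-1.0000 Bond=102.0157
(2,1): Delta=0.8777 Bond=-80.7524
(2,2): Delta=1.0000 Bond=-102.0157
V0=101.0646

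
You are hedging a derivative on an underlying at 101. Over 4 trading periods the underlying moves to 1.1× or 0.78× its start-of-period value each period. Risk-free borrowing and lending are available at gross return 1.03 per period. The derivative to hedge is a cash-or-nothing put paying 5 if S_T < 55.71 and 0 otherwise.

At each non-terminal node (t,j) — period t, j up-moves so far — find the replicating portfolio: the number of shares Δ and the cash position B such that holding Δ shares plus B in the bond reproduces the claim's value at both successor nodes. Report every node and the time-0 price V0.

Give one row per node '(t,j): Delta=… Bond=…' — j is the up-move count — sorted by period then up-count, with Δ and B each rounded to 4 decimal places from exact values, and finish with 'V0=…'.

(0,0): Delta=-0.0159 Bond=1.7592
(1,0): Delta=-0.0639 Bond=5.5951
(1,1): Delta=-0.0063 Bond=0.7527
(2,0): Delta=-0.1929 Bond=13.6879
(2,1): Delta=-0.0383 Bond=3.5439
(2,2): Delta=0.0000 Bond=0.0000
(3,0): Delta=0.0000 Bond=4.8544
(3,1): Delta=-0.2312 Bond=16.6869
(3,2): Delta=0.0000 Bond=0.0000
(3,3): Delta=0.0000 Bond=0.0000
V0=0.1555

Under the risk-neutral measure, an up-move has probability p* = (R−d)/(u−d) = 0.7812 and values discount at R = 1.03.
Terminal values V(4,·): V(4,0)=5.0000, V(4,1)=5.0000, V(4,2)=0.0000, V(4,3)=0.0000, V(4,4)=0.0000
Node (3,0) S=47.9298: V=(p*·5.0000+(1−p*)·5.0000)/1.03=4.8544; Δ=(5.0000−5.0000)/(52.7227−37.3852)=0.0000; B=V−Δ·S=4.8544
Node (3,1) S=67.5932: V=(p*·0.0000+(1−p*)·5.0000)/1.03=1.0619; Δ=(0.0000−5.0000)/(74.3526−52.7227)=-0.2312; B=V−Δ·S=16.6869
Node (3,2) S=95.3238: V=(p*·0.0000+(1−p*)·0.0000)/1.03=0.0000; Δ=(0.0000−0.0000)/(104.8562−74.3526)=0.0000; B=V−Δ·S=0.0000
Node (3,3) S=134.4310: V=(p*·0.0000+(1−p*)·0.0000)/1.03=0.0000; Δ=(0.0000−0.0000)/(147.8741−104.8562)=0.0000; B=V−Δ·S=0.0000
Node (2,0) S=61.4484: V=(p*·1.0619+(1−p*)·4.8544)/1.03=1.8364; Δ=(1.0619−4.8544)/(67.5932−47.9298)=-0.1929; B=V−Δ·S=13.6879
Node (2,1) S=86.6580: V=(p*·0.0000+(1−p*)·1.0619)/1.03=0.2255; Δ=(0.0000−1.0619)/(95.3238−67.5932)=-0.0383; B=V−Δ·S=3.5439
Node (2,2) S=122.2100: V=(p*·0.0000+(1−p*)·0.0000)/1.03=0.0000; Δ=(0.0000−0.0000)/(134.4310−95.3238)=0.0000; B=V−Δ·S=0.0000
Node (1,0) S=78.7800: V=(p*·0.2255+(1−p*)·1.8364)/1.03=0.5611; Δ=(0.2255−1.8364)/(86.6580−61.4484)=-0.0639; B=V−Δ·S=5.5951
Node (1,1) S=111.1000: V=(p*·0.0000+(1−p*)·0.2255)/1.03=0.0479; Δ=(0.0000−0.2255)/(122.2100−86.6580)=-0.0063; B=V−Δ·S=0.7527
Node (0,0) S=101.0000: V=(p*·0.0479+(1−p*)·0.5611)/1.03=0.1555; Δ=(0.0479−0.5611)/(111.1000−78.7800)=-0.0159; B=V−Δ·S=1.7592
Check: Δ(0,0)·S0 + B(0,0) = 0.1555 = V0.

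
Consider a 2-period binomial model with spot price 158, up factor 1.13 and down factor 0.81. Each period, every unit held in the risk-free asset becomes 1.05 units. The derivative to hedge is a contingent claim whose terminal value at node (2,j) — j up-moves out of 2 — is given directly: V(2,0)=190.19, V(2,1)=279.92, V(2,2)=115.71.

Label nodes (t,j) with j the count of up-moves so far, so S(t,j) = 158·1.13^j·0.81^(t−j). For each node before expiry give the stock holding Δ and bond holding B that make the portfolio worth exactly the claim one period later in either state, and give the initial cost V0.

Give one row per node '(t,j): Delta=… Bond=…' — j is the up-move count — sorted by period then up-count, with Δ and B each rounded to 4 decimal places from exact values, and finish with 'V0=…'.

Risk-neutral probability p* = (R−d)/(u−d) = (1.05−0.81)/(1.13−0.81) = 0.7500.
At expiry t=2: V(2,0)=190.1900, V(2,1)=279.9200, V(2,2)=115.7100
(1,0): S=127.9800. Δ = (V_up−V_dn)/(S_up−S_dn) = (279.9200−190.1900)/(144.6174−103.6638) = 2.1910. V = [p*·279.9200 + (1−p*)·190.1900]/1.05 = 245.2262. B = V − Δ·S = -35.1801.
(1,1): S=178.5400. Δ = (V_up−V_dn)/(S_up−S_dn) = (115.7100−279.9200)/(201.7502−144.6174) = -2.8742. V = [p*·115.7100 + (1−p*)·279.9200]/1.05 = 149.2976. B = V − Δ·S = 662.4539.
(0,0): S=158.0000. Δ = (V_up−V_dn)/(S_up−S_dn) = (149.2976−245.2262)/(178.5400−127.9800) = -1.8973. V = [p*·149.2976 + (1−p*)·245.2262]/1.05 = 165.0283. B = V − Δ·S = 464.8051.
Self-financing check: at every node Δ·S+B equals the discounted successor values.

(0,0): Delta=-1.8973 Bond=464.8051
(1,0): Delta=2.1910 Bond=-35.1801
(1,1): Delta=-2.8742 Bond=662.4539
V0=165.0283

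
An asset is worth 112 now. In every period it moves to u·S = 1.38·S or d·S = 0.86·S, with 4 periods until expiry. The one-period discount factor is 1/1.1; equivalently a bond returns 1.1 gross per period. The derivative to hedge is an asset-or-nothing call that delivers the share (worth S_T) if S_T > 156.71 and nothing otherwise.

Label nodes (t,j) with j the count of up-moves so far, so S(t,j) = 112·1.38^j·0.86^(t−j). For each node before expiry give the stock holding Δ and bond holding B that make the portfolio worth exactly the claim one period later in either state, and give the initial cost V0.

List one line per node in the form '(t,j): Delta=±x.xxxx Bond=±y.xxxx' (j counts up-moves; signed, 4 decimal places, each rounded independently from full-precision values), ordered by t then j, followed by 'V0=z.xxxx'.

(0,0): Delta=1.4345 Bond=-71.5379
(1,0): Delta=1.6290 Bond=-97.4278
(1,1): Delta=1.2931 Bond=-56.8329
(2,0): Delta=1.5366 Bond=-99.5155
(2,1): Delta=1.6962 Bond=-116.1014
(2,2): Delta=1.0000 Bond=0.0000
(3,0): Delta=0.0000 Bond=0.0000
(3,1): Delta=2.6538 Bond=-237.1786
(3,2): Delta=1.0000 Bond=0.0000
(3,3): Delta=1.0000 Bond=0.0000
V0=89.1291

The replicating-portfolio and risk-neutral prices coincide; use p* = (1.1−0.86)/(1.38−0.86) = 0.4615 for the latter.
At expiry t=4: V(4,0)=0.0000, V(4,1)=0.0000, V(4,2)=157.7514, V(4,3)=253.1359, V(4,4)=406.1948
Node (3,0) S=71.2383: V=(p*·0.0000+(1−p*)·0.0000)/1.1=0.0000; Δ=(0.0000−0.0000)/(98.3088−61.2649)=0.0000; B=V−Δ·S=0.0000
Node (3,1) S=114.3126: V=(p*·157.7514+(1−p*)·0.0000)/1.1=66.1894; Δ=(157.7514−0.0000)/(157.7514−98.3088)=2.6538; B=V−Δ·S=-237.1786
Node (3,2) S=183.4318: V=(p*·253.1359+(1−p*)·157.7514)/1.1=183.4318; Δ=(253.1359−157.7514)/(253.1359−157.7514)=1.0000; B=V−Δ·S=0.0000
Node (3,3) S=294.3441: V=(p*·406.1948+(1−p*)·253.1359)/1.1=294.3441; Δ=(406.1948−253.1359)/(406.1948−253.1359)=1.0000; B=V−Δ·S=0.0000
Node (2,0) S=82.8352: V=(p*·66.1894+(1−p*)·0.0000)/1.1=27.7718; Δ=(66.1894−0.0000)/(114.3126−71.2383)=1.5366; B=V−Δ·S=-99.5155
Node (2,1) S=132.9216: V=(p*·183.4318+(1−p*)·66.1894)/1.1=109.3648; Δ=(183.4318−66.1894)/(183.4318−114.3126)=1.6962; B=V−Δ·S=-116.1014
Node (2,2) S=213.2928: V=(p*·294.3441+(1−p*)·183.4318)/1.1=213.2928; Δ=(294.3441−183.4318)/(294.3441−183.4318)=1.0000; B=V−Δ·S=0.0000
Node (1,0) S=96.3200: V=(p*·109.3648+(1−p*)·27.7718)/1.1=59.4819; Δ=(109.3648−27.7718)/(132.9216−82.8352)=1.6290; B=V−Δ·S=-97.4278
Node (1,1) S=154.5600: V=(p*·213.2928+(1−p*)·109.3648)/1.1=143.0287; Δ=(213.2928−109.3648)/(213.2928−132.9216)=1.2931; B=V−Δ·S=-56.8329
Node (0,0) S=112.0000: V=(p*·143.0287+(1−p*)·59.4819)/1.1=89.1291; Δ=(143.0287−59.4819)/(154.5600−96.3200)=1.4345; B=V−Δ·S=-71.5379
Check: Δ(0,0)·S0 + B(0,0) = 89.1291 = V0.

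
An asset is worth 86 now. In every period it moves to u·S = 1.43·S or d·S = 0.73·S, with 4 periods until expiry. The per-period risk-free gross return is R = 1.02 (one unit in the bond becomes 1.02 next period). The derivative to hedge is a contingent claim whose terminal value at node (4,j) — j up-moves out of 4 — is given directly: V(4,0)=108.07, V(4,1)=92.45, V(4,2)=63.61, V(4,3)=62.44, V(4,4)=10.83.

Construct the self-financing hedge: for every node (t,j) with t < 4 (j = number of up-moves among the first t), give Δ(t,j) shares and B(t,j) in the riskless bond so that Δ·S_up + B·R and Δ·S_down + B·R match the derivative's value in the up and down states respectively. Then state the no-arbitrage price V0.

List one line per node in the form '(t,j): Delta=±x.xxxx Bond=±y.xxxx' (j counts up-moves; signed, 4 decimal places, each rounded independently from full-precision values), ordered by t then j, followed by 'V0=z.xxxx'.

No-arbitrage ⇒ martingale measure with p* = (R−d)/(u−d) = 0.4143.
Payoff layer (t=4): V(4,0)=108.0700, V(4,1)=92.4500, V(4,2)=63.6100, V(4,3)=62.4400, V(4,4)=10.8300
  t=3,j=0: stock 33.4555 → up 47.8413 (V=92.4500), down 24.4225 (V=108.0700). Price 99.6067; hedge Δ=-0.6670, bond B=121.9210.
  t=3,j=1: stock 65.5360 → up 93.7165 (V=63.6100), down 47.8413 (V=92.4500). Price 78.9235; hedge Δ=-0.6287, bond B=120.1235.
  t=3,j=2: stock 128.3788 → up 183.5817 (V=62.4400), down 93.7165 (V=63.6100). Price 61.8875; hedge Δ=-0.0130, bond B=63.5590.
  t=3,j=3: stock 251.4818 → up 359.6190 (V=10.8300), down 183.5817 (V=62.4400). Price 40.2536; hedge Δ=-0.2932, bond B=113.9822.
  t=2,j=0: stock 45.8294 → up 65.5360 (V=78.9235), down 33.4555 (V=99.6067). Price 89.2529; hedge Δ=-0.6447, bond B=118.8003.
  t=2,j=1: stock 89.7754 → up 128.3788 (V=61.8875), down 65.5360 (V=78.9235). Price 70.4566; hedge Δ=-0.2711, bond B=94.7938.
  t=2,j=2: stock 175.8614 → up 251.4818 (V=40.2536), down 128.3788 (V=61.8875). Price 51.8872; hedge Δ=-0.1757, bond B=82.7927.
  t=1,j=0: stock 62.7800 → up 89.7754 (V=70.4566), down 45.8294 (V=89.2529). Price 79.8685; hedge Δ=-0.4277, bond B=106.7203.
  t=1,j=1: stock 122.9800 → up 175.8614 (V=51.8872), down 89.7754 (V=70.4566). Price 61.5329; hedge Δ=-0.2157, bond B=88.0607.
  t=0,j=0: stock 86.0000 → up 122.9800 (V=61.5329), down 62.7800 (V=79.8685). Price 70.8552; hedge Δ=-0.3046, bond B=97.0489.
Root portfolio cost Δ·86+B reproduces V0=70.8552.

(0,0): Delta=-0.3046 Bond=97.0489
(1,0): Delta=-0.4277 Bond=106.7203
(1,1): Delta=-0.2157 Bond=88.0607
(2,0): Delta=-0.6447 Bond=118.8003
(2,1): Delta=-0.2711 Bond=94.7938
(2,2): Delta=-0.1757 Bond=82.7927
(3,0): Delta=-0.6670 Bond=121.9210
(3,1): Delta=-0.6287 Bond=120.1235
(3,2): Delta=-0.0130 Bond=63.5590
(3,3): Delta=-0.2932 Bond=113.9822
V0=70.8552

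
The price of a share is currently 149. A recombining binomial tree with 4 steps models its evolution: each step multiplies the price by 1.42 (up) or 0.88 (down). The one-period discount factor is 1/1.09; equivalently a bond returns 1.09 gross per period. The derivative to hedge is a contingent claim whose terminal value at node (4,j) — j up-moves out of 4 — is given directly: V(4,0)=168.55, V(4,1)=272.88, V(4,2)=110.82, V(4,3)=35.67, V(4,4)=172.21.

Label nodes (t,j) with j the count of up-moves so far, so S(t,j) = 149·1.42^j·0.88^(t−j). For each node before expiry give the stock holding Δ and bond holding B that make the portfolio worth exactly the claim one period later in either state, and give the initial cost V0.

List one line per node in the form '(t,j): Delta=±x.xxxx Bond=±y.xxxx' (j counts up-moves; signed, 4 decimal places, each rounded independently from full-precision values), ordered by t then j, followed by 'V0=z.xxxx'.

The replicating-portfolio and risk-neutral prices coincide; use p* = (1.09−0.88)/(1.42−0.88) = 0.3889 for the latter.
Terminal values V(4,·): V(4,0)=168.5500, V(4,1)=272.8800, V(4,2)=110.8200, V(4,3)=35.6700, V(4,4)=172.2100
  t=3,j=0: stock 101.5393 → up 144.1858 (V=272.8800), down 89.3546 (V=168.5500). Price 191.8558; hedge Δ=1.9027, bond B=-1.3479.
  t=3,j=1: stock 163.8476 → up 232.6635 (V=110.8200), down 144.1858 (V=272.8800). Price 192.5291; hedge Δ=-1.8316, bond B=492.6402.
  t=3,j=2: stock 264.3904 → up 375.4343 (V=35.6700), down 232.6635 (V=110.8200). Price 74.8578; hedge Δ=-0.5264, bond B=214.0245.
  t=3,j=3: stock 426.6299 → up 605.8145 (V=172.2100), down 375.4343 (V=35.6700). Price 81.4393; hedge Δ=0.5927, bond B=-171.4125.
  t=2,j=0: stock 115.3856 → up 163.8476 (V=192.5291), down 101.5393 (V=191.8558). Price 176.2547; hedge Δ=0.0108, bond B=175.0078.
  t=2,j=1: stock 186.1904 → up 264.3904 (V=74.8578), down 163.8476 (V=192.5291). Price 134.6495; hedge Δ=-1.1704, bond B=352.5593.
  t=2,j=2: stock 300.4436 → up 426.6299 (V=81.4393), down 264.3904 (V=74.8578). Price 71.0250; hedge Δ=0.0406, bond B=58.8370.
  t=1,j=0: stock 131.1200 → up 186.1904 (V=134.6495), down 115.3856 (V=176.2547). Price 146.8577; hedge Δ=-0.5876, bond B=223.9042.
  t=1,j=1: stock 211.5800 → up 300.4436 (V=71.0250), down 186.1904 (V=134.6495). Price 100.8318; hedge Δ=-0.5569, bond B=218.6550.
  t=0,j=0: stock 149.0000 → up 211.5800 (V=100.8318), down 131.1200 (V=146.8577). Price 118.3108; hedge Δ=-0.5720, bond B=203.5439.
Check: Δ(0,0)·S0 + B(0,0) = 118.3108 = V0.

(0,0): Delta=-0.5720 Bond=203.5439
(1,0): Delta=-0.5876 Bond=223.9042
(1,1): Delta=-0.5569 Bond=218.6550
(2,0): Delta=0.0108 Bond=175.0078
(2,1): Delta=-1.1704 Bond=352.5593
(2,2): Delta=0.0406 Bond=58.8370
(3,0): Delta=1.9027 Bond=-1.3479
(3,1): Delta=-1.8316 Bond=492.6402
(3,2): Delta=-0.5264 Bond=214.0245
(3,3): Delta=0.5927 Bond=-171.4125
V0=118.3108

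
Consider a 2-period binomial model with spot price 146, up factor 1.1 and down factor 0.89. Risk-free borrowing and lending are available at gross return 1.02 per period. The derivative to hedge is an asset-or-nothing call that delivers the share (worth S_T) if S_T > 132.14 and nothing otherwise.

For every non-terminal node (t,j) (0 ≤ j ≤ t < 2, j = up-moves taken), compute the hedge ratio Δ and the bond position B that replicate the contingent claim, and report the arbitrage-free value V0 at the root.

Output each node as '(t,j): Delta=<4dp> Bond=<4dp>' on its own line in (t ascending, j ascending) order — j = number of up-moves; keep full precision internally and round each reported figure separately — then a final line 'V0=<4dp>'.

(0,0): Delta=2.4087 Bond=-221.8077
(1,0): Delta=5.2381 Bond=-593.8901
(1,1): Delta=1.0000 Bond=0.0000
V0=129.8685

No-arbitrage ⇒ martingale measure with p* = (R−d)/(u−d) = 0.6190.
Terminal payoffs: V(2,0)=0.0000, V(2,1)=142.9340, V(2,2)=176.6600
(1,0): S=129.9400. Δ = (V_up−V_dn)/(S_up−S_dn) = (142.9340−0.0000)/(142.9340−115.6466) = 5.2381. V = [p*·142.9340 + (1−p*)·0.0000]/1.02 = 86.7480. B = V − Δ·S = -593.8901.
(1,1): S=160.6000. Δ = (V_up−V_dn)/(S_up−S_dn) = (176.6600−142.9340)/(176.6600−142.9340) = 1.0000. V = [p*·176.6600 + (1−p*)·142.9340]/1.02 = 160.6000. B = V − Δ·S = 0.0000.
(0,0): S=146.0000. Δ = (V_up−V_dn)/(S_up−S_dn) = (160.6000−86.7480)/(160.6000−129.9400) = 2.4087. V = [p*·160.6000 + (1−p*)·86.7480]/1.02 = 129.8685. B = V − Δ·S = -221.8077.
Check: Δ(0,0)·S0 + B(0,0) = 129.8685 = V0.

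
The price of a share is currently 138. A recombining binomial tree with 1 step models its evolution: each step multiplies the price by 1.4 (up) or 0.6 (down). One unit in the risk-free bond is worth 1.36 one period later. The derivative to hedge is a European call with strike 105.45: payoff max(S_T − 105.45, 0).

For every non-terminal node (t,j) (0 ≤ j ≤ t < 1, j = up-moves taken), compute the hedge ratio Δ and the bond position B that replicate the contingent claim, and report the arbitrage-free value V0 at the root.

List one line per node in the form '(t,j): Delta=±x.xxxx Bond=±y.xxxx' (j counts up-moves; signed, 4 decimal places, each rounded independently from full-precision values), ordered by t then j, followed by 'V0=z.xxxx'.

(0,0): Delta=0.7948 Bond=-48.3915
V0=61.2960

No-arbitrage ⇒ martingale measure with p* = (R−d)/(u−d) = 0.9500.
Terminal values V(1,·): V(1,0)=0.0000, V(1,1)=87.7500
Node (0,0) S=138.0000: V=(p*·87.7500+(1−p*)·0.0000)/1.36=61.2960; Δ=(87.7500−0.0000)/(193.2000−82.8000)=0.7948; B=V−Δ·S=-48.3915
Root portfolio cost Δ·138+B reproduces V0=61.2960.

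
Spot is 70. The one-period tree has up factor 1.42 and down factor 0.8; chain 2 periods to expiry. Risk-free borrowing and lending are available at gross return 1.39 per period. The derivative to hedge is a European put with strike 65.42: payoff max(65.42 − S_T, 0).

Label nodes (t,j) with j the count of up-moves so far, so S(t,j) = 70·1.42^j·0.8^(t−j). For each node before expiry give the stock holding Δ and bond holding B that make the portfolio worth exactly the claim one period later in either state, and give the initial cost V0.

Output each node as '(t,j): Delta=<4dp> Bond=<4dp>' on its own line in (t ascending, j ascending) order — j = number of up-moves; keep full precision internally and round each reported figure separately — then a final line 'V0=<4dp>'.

The replicating-portfolio and risk-neutral prices coincide; use p* = (1.39−0.8)/(1.42−0.8) = 0.9516 for the latter.
Terminal payoffs: V(2,0)=20.6200, V(2,1)=0.0000, V(2,2)=0.0000
  t=1,j=0: stock 56.0000 → up 79.5200 (V=0.0000), down 44.8000 (V=20.6200). Price 0.7178; hedge Δ=-0.5939, bond B=33.9759.
  t=1,j=1: stock 99.4000 → up 141.1480 (V=0.0000), down 79.5200 (V=0.0000). Price 0.0000; hedge Δ=0.0000, bond B=0.0000.
  t=0,j=0: stock 70.0000 → up 99.4000 (V=0.0000), down 56.0000 (V=0.7178). Price 0.0250; hedge Δ=-0.0165, bond B=1.1827.
Root portfolio cost Δ·70+B reproduces V0=0.0250.

(0,0): Delta=-0.0165 Bond=1.1827
(1,0): Delta=-0.5939 Bond=33.9759
(1,1): Delta=0.0000 Bond=0.0000
V0=0.0250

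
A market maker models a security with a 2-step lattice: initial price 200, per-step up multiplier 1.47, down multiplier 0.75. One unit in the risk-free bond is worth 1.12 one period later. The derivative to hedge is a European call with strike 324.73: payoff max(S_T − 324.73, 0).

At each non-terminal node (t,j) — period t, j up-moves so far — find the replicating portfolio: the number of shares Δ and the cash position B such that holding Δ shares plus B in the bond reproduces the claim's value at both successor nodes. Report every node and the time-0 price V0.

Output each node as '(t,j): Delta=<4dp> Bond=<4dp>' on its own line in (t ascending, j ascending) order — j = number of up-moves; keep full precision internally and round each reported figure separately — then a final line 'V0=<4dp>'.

(0,0): Delta=0.3424 Bond=-45.8531
(1,0): Delta=0.0000 Bond=0.0000
(1,1): Delta=0.5076 Bond=-99.9349
V0=22.6208

Since d<R<u, set p* = (R−d)/(u−d) = 0.5139; price each node as the discounted p*-expectation of its children.
At expiry t=2: V(2,0)=0.0000, V(2,1)=0.0000, V(2,2)=107.4500
(1,0): S=150.0000. Δ = (V_up−V_dn)/(S_up−S_dn) = (0.0000−0.0000)/(220.5000−112.5000) = 0.0000. V = [p*·0.0000 + (1−p*)·0.0000]/1.12 = 0.0000. B = V − Δ·S = 0.0000.
(1,1): S=294.0000. Δ = (V_up−V_dn)/(S_up−S_dn) = (107.4500−0.0000)/(432.1800−220.5000) = 0.5076. V = [p*·107.4500 + (1−p*)·0.0000]/1.12 = 49.3012. B = V − Δ·S = -99.9349.
(0,0): S=200.0000. Δ = (V_up−V_dn)/(S_up−S_dn) = (49.3012−0.0000)/(294.0000−150.0000) = 0.3424. V = [p*·49.3012 + (1−p*)·0.0000]/1.12 = 22.6208. B = V − Δ·S = -45.8531.
Self-financing check: at every node Δ·S+B equals the discounted successor values.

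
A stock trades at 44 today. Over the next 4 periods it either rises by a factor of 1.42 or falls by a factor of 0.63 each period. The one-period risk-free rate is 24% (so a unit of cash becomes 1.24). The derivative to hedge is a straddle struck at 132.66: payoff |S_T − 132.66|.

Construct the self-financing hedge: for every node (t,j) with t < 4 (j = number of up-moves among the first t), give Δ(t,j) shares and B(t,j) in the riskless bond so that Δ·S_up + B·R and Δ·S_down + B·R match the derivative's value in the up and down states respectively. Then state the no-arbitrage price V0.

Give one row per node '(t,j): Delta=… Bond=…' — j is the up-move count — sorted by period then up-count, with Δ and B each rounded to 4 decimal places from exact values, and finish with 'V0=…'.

(0,0): Delta=-0.3576 Bond=41.7513
(1,0): Delta=-1.0000 Bond=69.5785
(1,1): Delta=-0.2735 Bond=46.5171
(2,0): Delta=-1.0000 Bond=86.2773
(2,1): Delta=-1.0000 Bond=86.2773
(2,2): Delta=-0.1784 Bond=49.2430
(3,0): Delta=-1.0000 Bond=106.9839
(3,1): Delta=-1.0000 Bond=106.9839
(3,2): Delta=-1.0000 Bond=106.9839
(3,3): Delta=-0.0708 Bond=47.5104
V0=26.0162

The replicating-portfolio and risk-neutral prices coincide; use p* = (1.24−0.63)/(1.42−0.63) = 0.7722 for the latter.
Terminal payoffs: V(4,0)=125.7287, V(4,1)=117.0371, V(4,2)=97.4464, V(4,3)=53.2897, V(4,4)=46.2382
  t=3,j=0: stock 11.0021 → up 15.6229 (V=117.0371), down 6.9313 (V=125.7287). Price 95.9818; hedge Δ=-1.0000, bond B=106.9839.
  t=3,j=1: stock 24.7983 → up 35.2136 (V=97.4464), down 15.6229 (V=117.0371). Price 82.1856; hedge Δ=-1.0000, bond B=106.9839.
  t=3,j=2: stock 55.8946 → up 79.3703 (V=53.2897), down 35.2136 (V=97.4464). Price 51.0893; hedge Δ=-1.0000, bond B=106.9839.
  t=3,j=3: stock 125.9847 → up 178.8982 (V=46.2382), down 79.3703 (V=53.2897). Price 38.5846; hedge Δ=-0.0708, bond B=47.5104.
  t=2,j=0: stock 17.4636 → up 24.7983 (V=82.1856), down 11.0021 (V=95.9818). Price 68.8137; hedge Δ=-1.0000, bond B=86.2773.
  t=2,j=1: stock 39.3624 → up 55.8946 (V=51.0893), down 24.7983 (V=82.1856). Price 46.9149; hedge Δ=-1.0000, bond B=86.2773.
  t=2,j=2: stock 88.7216 → up 125.9847 (V=38.5846), down 55.8946 (V=51.0893). Price 33.4143; hedge Δ=-0.1784, bond B=49.2430.
  t=1,j=0: stock 27.7200 → up 39.3624 (V=46.9149), down 17.4636 (V=68.8137). Price 41.8585; hedge Δ=-1.0000, bond B=69.5785.
  t=1,j=1: stock 62.4800 → up 88.7216 (V=33.4143), down 39.3624 (V=46.9149). Price 29.4277; hedge Δ=-0.2735, bond B=46.5171.
  t=0,j=0: stock 44.0000 → up 62.4800 (V=29.4277), down 27.7200 (V=41.8585). Price 26.0162; hedge Δ=-0.3576, bond B=41.7513.
The time-0 hedge costs 26.0162, which is the no-arbitrage price.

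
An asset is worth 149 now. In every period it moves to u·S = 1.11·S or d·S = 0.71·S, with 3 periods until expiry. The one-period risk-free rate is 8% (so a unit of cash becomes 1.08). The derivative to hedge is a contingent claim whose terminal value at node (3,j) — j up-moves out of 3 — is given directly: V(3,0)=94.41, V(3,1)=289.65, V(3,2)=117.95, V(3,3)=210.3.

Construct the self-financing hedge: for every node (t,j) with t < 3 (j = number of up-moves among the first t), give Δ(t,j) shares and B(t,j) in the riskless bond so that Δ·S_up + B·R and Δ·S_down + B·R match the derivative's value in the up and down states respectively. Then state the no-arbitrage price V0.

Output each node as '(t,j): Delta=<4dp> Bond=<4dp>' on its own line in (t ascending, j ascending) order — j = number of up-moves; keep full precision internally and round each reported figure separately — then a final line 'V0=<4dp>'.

(0,0): Delta=0.8098 Bond=33.1211
(1,0): Delta=-3.1548 Bond=455.1831
(1,1): Delta=1.0154 Bond=1.7643
(2,0): Delta=6.4984 Bond=-233.4639
(2,1): Delta=-3.6555 Bond=550.3866
(2,2): Delta=1.2576 Bond=-42.5660
V0=153.7740

Since d<R<u, set p* = (R−d)/(u−d) = 0.9250; price each node as the discounted p*-expectation of its children.
Terminal values V(3,·): V(3,0)=94.4100, V(3,1)=289.6500, V(3,2)=117.9500, V(3,3)=210.3000
(2,0): S=75.1109. Δ = (V_up−V_dn)/(S_up−S_dn) = (289.6500−94.4100)/(83.3731−53.3287) = 6.4984. V = [p*·289.6500 + (1−p*)·94.4100]/1.08 = 254.6361. B = V − Δ·S = -233.4639.
(2,1): S=117.4269. Δ = (V_up−V_dn)/(S_up−S_dn) = (117.9500−289.6500)/(130.3439−83.3731) = -3.6555. V = [p*·117.9500 + (1−p*)·289.6500]/1.08 = 121.1366. B = V − Δ·S = 550.3866.
(2,2): S=183.5829. Δ = (V_up−V_dn)/(S_up−S_dn) = (210.3000−117.9500)/(203.7770−130.3439) = 1.2576. V = [p*·210.3000 + (1−p*)·117.9500]/1.08 = 188.3090. B = V − Δ·S = -42.5660.
(1,0): S=105.7900. Δ = (V_up−V_dn)/(S_up−S_dn) = (121.1366−254.6361)/(117.4269−75.1109) = -3.1548. V = [p*·121.1366 + (1−p*)·254.6361]/1.08 = 121.4343. B = V − Δ·S = 455.1831.
(1,1): S=165.3900. Δ = (V_up−V_dn)/(S_up−S_dn) = (188.3090−121.1366)/(183.5829−117.4269) = 1.0154. V = [p*·188.3090 + (1−p*)·121.1366]/1.08 = 169.6955. B = V − Δ·S = 1.7643.
(0,0): S=149.0000. Δ = (V_up−V_dn)/(S_up−S_dn) = (169.6955−121.4343)/(165.3900−105.7900) = 0.8098. V = [p*·169.6955 + (1−p*)·121.4343]/1.08 = 153.7740. B = V − Δ·S = 33.1211.
The time-0 hedge costs 153.7740, which is the no-arbitrage price.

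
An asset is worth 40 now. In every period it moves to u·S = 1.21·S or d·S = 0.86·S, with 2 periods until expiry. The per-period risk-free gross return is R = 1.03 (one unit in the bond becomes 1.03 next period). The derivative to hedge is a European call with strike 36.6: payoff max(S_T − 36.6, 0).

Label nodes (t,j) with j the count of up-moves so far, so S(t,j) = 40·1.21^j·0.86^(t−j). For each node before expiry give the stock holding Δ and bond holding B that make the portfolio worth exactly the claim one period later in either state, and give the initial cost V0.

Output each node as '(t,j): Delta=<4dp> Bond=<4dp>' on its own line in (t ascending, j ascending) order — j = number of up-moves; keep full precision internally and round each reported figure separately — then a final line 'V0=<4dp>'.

The replicating-portfolio and risk-neutral prices coincide; use p* = (1.03−0.86)/(1.21−0.86) = 0.4857 for the latter.
Terminal payoffs: V(2,0)=0.0000, V(2,1)=5.0240, V(2,2)=21.9640
  t=1,j=0: stock 34.4000 → up 41.6240 (V=5.0240), down 29.5840 (V=0.0000). Price 2.3692; hedge Δ=0.4173, bond B=-11.9851.
  t=1,j=1: stock 48.4000 → up 58.5640 (V=21.9640), down 41.6240 (V=5.0240). Price 12.8660; hedge Δ=1.0000, bond B=-35.5340.
  t=0,j=0: stock 40.0000 → up 48.4000 (V=12.8660), down 34.4000 (V=2.3692). Price 7.2501; hedge Δ=0.7498, bond B=-22.7409.
Root portfolio cost Δ·40+B reproduces V0=7.2501.

(0,0): Delta=0.7498 Bond=-22.7409
(1,0): Delta=0.4173 Bond=-11.9851
(1,1): Delta=1.0000 Bond=-35.5340
V0=7.2501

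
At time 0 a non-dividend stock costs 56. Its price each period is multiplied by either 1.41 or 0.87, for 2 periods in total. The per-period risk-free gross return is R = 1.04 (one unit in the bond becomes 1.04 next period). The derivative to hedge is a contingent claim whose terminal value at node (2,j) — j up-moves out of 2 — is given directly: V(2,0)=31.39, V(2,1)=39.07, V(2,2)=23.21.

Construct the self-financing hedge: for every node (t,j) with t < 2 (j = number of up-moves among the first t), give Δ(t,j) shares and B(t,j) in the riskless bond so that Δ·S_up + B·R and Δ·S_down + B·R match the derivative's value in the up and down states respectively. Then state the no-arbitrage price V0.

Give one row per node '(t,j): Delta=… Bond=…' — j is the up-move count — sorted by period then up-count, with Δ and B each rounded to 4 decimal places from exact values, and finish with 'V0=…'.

No-arbitrage ⇒ martingale measure with p* = (R−d)/(u−d) = 0.3148.
At expiry t=2: V(2,0)=31.3900, V(2,1)=39.0700, V(2,2)=23.2100
(1,0): S=48.7200. Δ = (V_up−V_dn)/(S_up−S_dn) = (39.0700−31.3900)/(68.6952−42.3864) = 0.2919. V = [p*·39.0700 + (1−p*)·31.3900]/1.04 = 32.5075. B = V − Δ·S = 18.2853.
(1,1): S=78.9600. Δ = (V_up−V_dn)/(S_up−S_dn) = (23.2100−39.0700)/(111.3336−68.6952) = -0.3720. V = [p*·23.2100 + (1−p*)·39.0700]/1.04 = 32.7664. B = V − Δ·S = 62.1368.
(0,0): S=56.0000. Δ = (V_up−V_dn)/(S_up−S_dn) = (32.7664−32.5075)/(78.9600−48.7200) = 0.0086. V = [p*·32.7664 + (1−p*)·32.5075]/1.04 = 31.3356. B = V − Δ·S = 30.8561.
Check: Δ(0,0)·S0 + B(0,0) = 31.3356 = V0.

(0,0): Delta=0.0086 Bond=30.8561
(1,0): Delta=0.2919 Bond=18.2853
(1,1): Delta=-0.3720 Bond=62.1368
V0=31.3356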